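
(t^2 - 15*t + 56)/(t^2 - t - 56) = (t - 7)/(t + 7)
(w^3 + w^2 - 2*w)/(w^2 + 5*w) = (w^2 + w - 2)/(w + 5)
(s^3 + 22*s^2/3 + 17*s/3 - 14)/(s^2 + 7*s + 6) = (3*s^2 + 4*s - 7)/(3*(s + 1))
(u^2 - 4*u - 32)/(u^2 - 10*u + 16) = (u + 4)/(u - 2)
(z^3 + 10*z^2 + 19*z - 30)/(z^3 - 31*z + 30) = (z + 5)/(z - 5)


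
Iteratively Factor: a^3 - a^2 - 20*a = (a - 5)*(a^2 + 4*a) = (a - 5)*(a + 4)*(a)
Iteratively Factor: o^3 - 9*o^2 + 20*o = (o - 4)*(o^2 - 5*o) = (o - 5)*(o - 4)*(o)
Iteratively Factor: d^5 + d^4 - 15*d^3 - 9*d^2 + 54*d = (d + 3)*(d^4 - 2*d^3 - 9*d^2 + 18*d) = (d - 3)*(d + 3)*(d^3 + d^2 - 6*d) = (d - 3)*(d - 2)*(d + 3)*(d^2 + 3*d) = (d - 3)*(d - 2)*(d + 3)^2*(d)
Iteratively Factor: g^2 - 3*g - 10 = (g - 5)*(g + 2)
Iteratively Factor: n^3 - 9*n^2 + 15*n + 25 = (n - 5)*(n^2 - 4*n - 5) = (n - 5)*(n + 1)*(n - 5)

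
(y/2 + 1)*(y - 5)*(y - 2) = y^3/2 - 5*y^2/2 - 2*y + 10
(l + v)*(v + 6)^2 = l*v^2 + 12*l*v + 36*l + v^3 + 12*v^2 + 36*v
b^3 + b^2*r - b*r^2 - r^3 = (b - r)*(b + r)^2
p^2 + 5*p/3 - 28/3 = (p - 7/3)*(p + 4)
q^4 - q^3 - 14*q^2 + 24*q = q*(q - 3)*(q - 2)*(q + 4)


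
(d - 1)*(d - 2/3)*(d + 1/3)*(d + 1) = d^4 - d^3/3 - 11*d^2/9 + d/3 + 2/9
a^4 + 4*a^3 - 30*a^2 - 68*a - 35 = (a - 5)*(a + 1)^2*(a + 7)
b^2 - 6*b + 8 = (b - 4)*(b - 2)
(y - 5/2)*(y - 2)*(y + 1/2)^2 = y^4 - 7*y^3/2 + 3*y^2/4 + 31*y/8 + 5/4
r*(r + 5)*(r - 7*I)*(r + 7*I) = r^4 + 5*r^3 + 49*r^2 + 245*r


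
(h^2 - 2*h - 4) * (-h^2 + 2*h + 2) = -h^4 + 4*h^3 + 2*h^2 - 12*h - 8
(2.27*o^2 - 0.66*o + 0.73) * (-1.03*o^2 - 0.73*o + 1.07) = -2.3381*o^4 - 0.9773*o^3 + 2.1588*o^2 - 1.2391*o + 0.7811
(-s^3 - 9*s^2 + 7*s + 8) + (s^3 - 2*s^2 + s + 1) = -11*s^2 + 8*s + 9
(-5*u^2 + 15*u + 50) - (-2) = -5*u^2 + 15*u + 52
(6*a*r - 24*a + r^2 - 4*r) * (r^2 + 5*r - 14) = 6*a*r^3 + 6*a*r^2 - 204*a*r + 336*a + r^4 + r^3 - 34*r^2 + 56*r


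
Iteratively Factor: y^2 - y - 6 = (y - 3)*(y + 2)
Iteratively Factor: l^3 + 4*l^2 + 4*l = (l)*(l^2 + 4*l + 4) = l*(l + 2)*(l + 2)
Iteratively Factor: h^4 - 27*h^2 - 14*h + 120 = (h + 3)*(h^3 - 3*h^2 - 18*h + 40) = (h - 2)*(h + 3)*(h^2 - h - 20) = (h - 5)*(h - 2)*(h + 3)*(h + 4)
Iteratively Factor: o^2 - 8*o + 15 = (o - 5)*(o - 3)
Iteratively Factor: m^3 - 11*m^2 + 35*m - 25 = (m - 1)*(m^2 - 10*m + 25) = (m - 5)*(m - 1)*(m - 5)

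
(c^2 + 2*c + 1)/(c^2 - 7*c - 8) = (c + 1)/(c - 8)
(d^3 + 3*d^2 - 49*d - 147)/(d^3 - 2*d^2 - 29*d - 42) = (d + 7)/(d + 2)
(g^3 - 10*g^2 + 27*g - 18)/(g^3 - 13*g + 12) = (g - 6)/(g + 4)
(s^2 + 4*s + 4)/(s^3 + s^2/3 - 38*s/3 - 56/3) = 3*(s + 2)/(3*s^2 - 5*s - 28)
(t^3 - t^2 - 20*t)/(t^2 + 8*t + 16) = t*(t - 5)/(t + 4)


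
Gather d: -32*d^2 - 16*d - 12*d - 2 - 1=-32*d^2 - 28*d - 3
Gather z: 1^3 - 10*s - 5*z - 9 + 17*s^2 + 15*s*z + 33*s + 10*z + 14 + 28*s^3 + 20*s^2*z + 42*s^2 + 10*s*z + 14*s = 28*s^3 + 59*s^2 + 37*s + z*(20*s^2 + 25*s + 5) + 6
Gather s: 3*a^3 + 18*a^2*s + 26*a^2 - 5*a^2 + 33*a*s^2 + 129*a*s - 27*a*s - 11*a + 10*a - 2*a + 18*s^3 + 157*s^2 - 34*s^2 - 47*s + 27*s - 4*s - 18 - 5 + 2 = 3*a^3 + 21*a^2 - 3*a + 18*s^3 + s^2*(33*a + 123) + s*(18*a^2 + 102*a - 24) - 21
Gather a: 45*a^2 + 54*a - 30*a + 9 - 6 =45*a^2 + 24*a + 3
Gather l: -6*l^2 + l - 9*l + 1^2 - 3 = -6*l^2 - 8*l - 2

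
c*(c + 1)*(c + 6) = c^3 + 7*c^2 + 6*c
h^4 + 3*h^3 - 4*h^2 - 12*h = h*(h - 2)*(h + 2)*(h + 3)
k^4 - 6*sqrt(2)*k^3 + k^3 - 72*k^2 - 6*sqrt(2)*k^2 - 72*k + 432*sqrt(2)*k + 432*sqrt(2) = (k + 1)*(k - 6*sqrt(2))^2*(k + 6*sqrt(2))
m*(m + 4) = m^2 + 4*m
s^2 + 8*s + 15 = (s + 3)*(s + 5)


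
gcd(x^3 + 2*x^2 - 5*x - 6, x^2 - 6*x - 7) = x + 1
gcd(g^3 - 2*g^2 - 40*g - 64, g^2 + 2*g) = g + 2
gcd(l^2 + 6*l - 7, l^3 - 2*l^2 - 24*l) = 1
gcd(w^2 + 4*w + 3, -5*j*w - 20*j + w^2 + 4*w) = 1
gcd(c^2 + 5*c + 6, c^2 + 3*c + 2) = c + 2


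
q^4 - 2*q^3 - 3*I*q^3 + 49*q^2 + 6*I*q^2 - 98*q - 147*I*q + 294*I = (q - 2)*(q - 7*I)*(q - 3*I)*(q + 7*I)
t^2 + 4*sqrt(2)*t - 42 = (t - 3*sqrt(2))*(t + 7*sqrt(2))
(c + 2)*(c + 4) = c^2 + 6*c + 8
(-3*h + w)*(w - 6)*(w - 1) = -3*h*w^2 + 21*h*w - 18*h + w^3 - 7*w^2 + 6*w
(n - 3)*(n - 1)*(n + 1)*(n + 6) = n^4 + 3*n^3 - 19*n^2 - 3*n + 18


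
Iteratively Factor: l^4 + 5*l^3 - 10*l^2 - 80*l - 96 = (l + 2)*(l^3 + 3*l^2 - 16*l - 48) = (l - 4)*(l + 2)*(l^2 + 7*l + 12) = (l - 4)*(l + 2)*(l + 3)*(l + 4)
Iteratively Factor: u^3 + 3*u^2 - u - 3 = (u - 1)*(u^2 + 4*u + 3) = (u - 1)*(u + 3)*(u + 1)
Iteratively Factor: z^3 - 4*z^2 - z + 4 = (z + 1)*(z^2 - 5*z + 4) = (z - 4)*(z + 1)*(z - 1)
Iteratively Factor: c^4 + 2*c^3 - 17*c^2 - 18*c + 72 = (c - 2)*(c^3 + 4*c^2 - 9*c - 36) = (c - 2)*(c + 4)*(c^2 - 9) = (c - 3)*(c - 2)*(c + 4)*(c + 3)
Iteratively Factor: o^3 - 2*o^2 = (o)*(o^2 - 2*o) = o^2*(o - 2)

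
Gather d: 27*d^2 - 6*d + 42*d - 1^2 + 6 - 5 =27*d^2 + 36*d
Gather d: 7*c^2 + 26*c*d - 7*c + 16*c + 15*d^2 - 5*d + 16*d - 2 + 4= 7*c^2 + 9*c + 15*d^2 + d*(26*c + 11) + 2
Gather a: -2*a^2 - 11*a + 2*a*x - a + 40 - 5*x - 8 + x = -2*a^2 + a*(2*x - 12) - 4*x + 32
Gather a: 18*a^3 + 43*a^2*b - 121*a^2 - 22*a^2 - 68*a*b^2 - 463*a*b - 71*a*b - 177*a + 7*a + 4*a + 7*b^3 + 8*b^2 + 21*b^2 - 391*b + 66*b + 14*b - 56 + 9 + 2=18*a^3 + a^2*(43*b - 143) + a*(-68*b^2 - 534*b - 166) + 7*b^3 + 29*b^2 - 311*b - 45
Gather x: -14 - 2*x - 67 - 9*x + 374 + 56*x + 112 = 45*x + 405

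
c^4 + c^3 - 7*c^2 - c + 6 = (c - 2)*(c - 1)*(c + 1)*(c + 3)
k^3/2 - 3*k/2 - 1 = (k/2 + 1/2)*(k - 2)*(k + 1)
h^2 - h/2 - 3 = (h - 2)*(h + 3/2)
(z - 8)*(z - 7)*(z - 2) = z^3 - 17*z^2 + 86*z - 112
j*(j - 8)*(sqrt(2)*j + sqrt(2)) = sqrt(2)*j^3 - 7*sqrt(2)*j^2 - 8*sqrt(2)*j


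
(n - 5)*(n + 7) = n^2 + 2*n - 35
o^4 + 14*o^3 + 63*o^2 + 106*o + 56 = (o + 1)*(o + 2)*(o + 4)*(o + 7)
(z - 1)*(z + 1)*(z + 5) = z^3 + 5*z^2 - z - 5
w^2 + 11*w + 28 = (w + 4)*(w + 7)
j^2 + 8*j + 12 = (j + 2)*(j + 6)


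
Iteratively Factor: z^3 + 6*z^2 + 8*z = (z)*(z^2 + 6*z + 8) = z*(z + 4)*(z + 2)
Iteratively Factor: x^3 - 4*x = (x - 2)*(x^2 + 2*x) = (x - 2)*(x + 2)*(x)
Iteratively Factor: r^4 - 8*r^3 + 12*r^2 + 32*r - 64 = (r - 4)*(r^3 - 4*r^2 - 4*r + 16) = (r - 4)*(r - 2)*(r^2 - 2*r - 8) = (r - 4)^2*(r - 2)*(r + 2)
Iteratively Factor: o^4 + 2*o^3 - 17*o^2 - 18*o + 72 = (o - 3)*(o^3 + 5*o^2 - 2*o - 24) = (o - 3)*(o - 2)*(o^2 + 7*o + 12) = (o - 3)*(o - 2)*(o + 3)*(o + 4)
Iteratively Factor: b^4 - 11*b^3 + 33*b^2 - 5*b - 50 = (b - 5)*(b^3 - 6*b^2 + 3*b + 10) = (b - 5)*(b + 1)*(b^2 - 7*b + 10) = (b - 5)^2*(b + 1)*(b - 2)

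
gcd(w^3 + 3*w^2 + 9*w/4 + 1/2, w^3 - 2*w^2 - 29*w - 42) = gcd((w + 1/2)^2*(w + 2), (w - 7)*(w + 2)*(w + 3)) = w + 2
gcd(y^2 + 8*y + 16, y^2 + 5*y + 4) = y + 4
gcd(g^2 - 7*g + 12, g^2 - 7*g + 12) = g^2 - 7*g + 12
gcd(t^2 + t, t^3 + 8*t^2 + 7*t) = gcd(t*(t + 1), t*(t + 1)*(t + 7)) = t^2 + t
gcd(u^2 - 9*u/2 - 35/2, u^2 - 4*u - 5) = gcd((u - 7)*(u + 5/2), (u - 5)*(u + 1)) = 1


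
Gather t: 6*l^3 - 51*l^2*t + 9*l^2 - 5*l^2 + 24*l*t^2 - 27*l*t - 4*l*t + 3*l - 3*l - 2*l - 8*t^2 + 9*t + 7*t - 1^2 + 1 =6*l^3 + 4*l^2 - 2*l + t^2*(24*l - 8) + t*(-51*l^2 - 31*l + 16)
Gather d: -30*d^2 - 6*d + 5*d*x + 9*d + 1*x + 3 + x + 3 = -30*d^2 + d*(5*x + 3) + 2*x + 6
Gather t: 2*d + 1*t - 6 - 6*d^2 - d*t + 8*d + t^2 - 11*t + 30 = -6*d^2 + 10*d + t^2 + t*(-d - 10) + 24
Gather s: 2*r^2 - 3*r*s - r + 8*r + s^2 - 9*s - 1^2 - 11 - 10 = 2*r^2 + 7*r + s^2 + s*(-3*r - 9) - 22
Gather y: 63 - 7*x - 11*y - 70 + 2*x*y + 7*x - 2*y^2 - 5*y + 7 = -2*y^2 + y*(2*x - 16)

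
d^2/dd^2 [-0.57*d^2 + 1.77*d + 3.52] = -1.14000000000000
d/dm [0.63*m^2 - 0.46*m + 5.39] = 1.26*m - 0.46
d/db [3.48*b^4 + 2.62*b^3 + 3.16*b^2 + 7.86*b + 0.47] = 13.92*b^3 + 7.86*b^2 + 6.32*b + 7.86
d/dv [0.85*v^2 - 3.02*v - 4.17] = 1.7*v - 3.02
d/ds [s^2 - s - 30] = 2*s - 1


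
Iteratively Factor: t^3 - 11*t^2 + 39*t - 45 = (t - 3)*(t^2 - 8*t + 15) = (t - 3)^2*(t - 5)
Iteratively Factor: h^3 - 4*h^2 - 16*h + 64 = (h + 4)*(h^2 - 8*h + 16) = (h - 4)*(h + 4)*(h - 4)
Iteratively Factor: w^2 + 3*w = (w + 3)*(w)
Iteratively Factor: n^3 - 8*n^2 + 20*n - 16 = (n - 2)*(n^2 - 6*n + 8) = (n - 2)^2*(n - 4)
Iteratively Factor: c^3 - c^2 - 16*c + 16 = (c - 1)*(c^2 - 16) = (c - 1)*(c + 4)*(c - 4)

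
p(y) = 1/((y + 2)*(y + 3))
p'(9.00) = 0.00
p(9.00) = 0.01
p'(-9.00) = 0.01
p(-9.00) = 0.02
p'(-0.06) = -0.15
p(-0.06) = 0.18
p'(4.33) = -0.01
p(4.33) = 0.02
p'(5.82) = -0.00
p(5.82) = 0.01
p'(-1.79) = -21.99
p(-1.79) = 3.94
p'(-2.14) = -49.67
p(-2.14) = -8.31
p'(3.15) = -0.01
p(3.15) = 0.03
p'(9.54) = -0.00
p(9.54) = 0.01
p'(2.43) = -0.02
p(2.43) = 0.04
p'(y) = -1/((y + 2)*(y + 3)^2) - 1/((y + 2)^2*(y + 3))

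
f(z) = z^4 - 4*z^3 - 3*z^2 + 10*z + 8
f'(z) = 4*z^3 - 12*z^2 - 6*z + 10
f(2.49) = -9.01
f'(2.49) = -17.59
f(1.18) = 10.99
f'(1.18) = -7.22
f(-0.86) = 0.27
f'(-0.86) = 3.74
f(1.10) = 11.51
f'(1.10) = -5.80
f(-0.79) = 0.59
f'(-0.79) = 5.28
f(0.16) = 9.51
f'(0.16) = 8.75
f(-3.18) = 176.75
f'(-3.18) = -220.90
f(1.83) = 2.95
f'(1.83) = -16.65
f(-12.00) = 27104.00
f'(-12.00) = -8558.00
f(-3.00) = 140.00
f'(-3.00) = -188.00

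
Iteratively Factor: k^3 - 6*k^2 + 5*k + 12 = (k + 1)*(k^2 - 7*k + 12) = (k - 3)*(k + 1)*(k - 4)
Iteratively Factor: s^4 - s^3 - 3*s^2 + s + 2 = (s - 2)*(s^3 + s^2 - s - 1) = (s - 2)*(s - 1)*(s^2 + 2*s + 1) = (s - 2)*(s - 1)*(s + 1)*(s + 1)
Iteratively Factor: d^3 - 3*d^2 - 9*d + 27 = (d - 3)*(d^2 - 9) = (d - 3)*(d + 3)*(d - 3)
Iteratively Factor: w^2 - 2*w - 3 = (w + 1)*(w - 3)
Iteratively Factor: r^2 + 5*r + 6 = (r + 2)*(r + 3)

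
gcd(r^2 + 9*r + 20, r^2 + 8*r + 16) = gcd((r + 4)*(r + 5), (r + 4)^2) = r + 4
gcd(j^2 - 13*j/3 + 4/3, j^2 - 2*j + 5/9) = j - 1/3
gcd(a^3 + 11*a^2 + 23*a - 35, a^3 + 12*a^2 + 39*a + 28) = a + 7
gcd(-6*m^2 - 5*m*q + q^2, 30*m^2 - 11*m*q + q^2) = -6*m + q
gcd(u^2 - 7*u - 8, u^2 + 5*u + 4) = u + 1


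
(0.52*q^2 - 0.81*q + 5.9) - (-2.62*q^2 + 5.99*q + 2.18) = 3.14*q^2 - 6.8*q + 3.72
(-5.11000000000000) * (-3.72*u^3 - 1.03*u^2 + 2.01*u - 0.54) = 19.0092*u^3 + 5.2633*u^2 - 10.2711*u + 2.7594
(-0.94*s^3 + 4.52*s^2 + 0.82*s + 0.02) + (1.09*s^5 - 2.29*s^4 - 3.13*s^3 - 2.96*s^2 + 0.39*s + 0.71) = 1.09*s^5 - 2.29*s^4 - 4.07*s^3 + 1.56*s^2 + 1.21*s + 0.73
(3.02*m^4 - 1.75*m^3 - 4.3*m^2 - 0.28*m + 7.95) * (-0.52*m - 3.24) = -1.5704*m^5 - 8.8748*m^4 + 7.906*m^3 + 14.0776*m^2 - 3.2268*m - 25.758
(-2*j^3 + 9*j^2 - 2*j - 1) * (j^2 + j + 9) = -2*j^5 + 7*j^4 - 11*j^3 + 78*j^2 - 19*j - 9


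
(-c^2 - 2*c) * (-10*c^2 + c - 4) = 10*c^4 + 19*c^3 + 2*c^2 + 8*c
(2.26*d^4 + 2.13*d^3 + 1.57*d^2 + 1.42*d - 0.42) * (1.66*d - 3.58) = 3.7516*d^5 - 4.555*d^4 - 5.0192*d^3 - 3.2634*d^2 - 5.7808*d + 1.5036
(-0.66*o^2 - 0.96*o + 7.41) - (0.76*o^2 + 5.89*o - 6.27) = -1.42*o^2 - 6.85*o + 13.68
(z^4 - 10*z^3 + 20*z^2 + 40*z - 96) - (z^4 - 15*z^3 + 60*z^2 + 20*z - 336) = 5*z^3 - 40*z^2 + 20*z + 240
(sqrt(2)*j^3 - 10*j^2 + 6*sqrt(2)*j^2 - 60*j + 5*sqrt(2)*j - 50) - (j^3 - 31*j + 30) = -j^3 + sqrt(2)*j^3 - 10*j^2 + 6*sqrt(2)*j^2 - 29*j + 5*sqrt(2)*j - 80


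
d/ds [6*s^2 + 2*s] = 12*s + 2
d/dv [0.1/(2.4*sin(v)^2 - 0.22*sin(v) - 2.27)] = (0.022 - 0.48*sin(v))*cos(v)/(-2.4*sin(v)^2 + 0.22*sin(v) + 2.27)^2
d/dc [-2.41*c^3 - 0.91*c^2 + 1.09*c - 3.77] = -7.23*c^2 - 1.82*c + 1.09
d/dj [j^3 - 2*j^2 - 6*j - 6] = 3*j^2 - 4*j - 6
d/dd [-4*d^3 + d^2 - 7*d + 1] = -12*d^2 + 2*d - 7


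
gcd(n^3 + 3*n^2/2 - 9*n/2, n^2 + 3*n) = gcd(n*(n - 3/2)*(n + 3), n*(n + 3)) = n^2 + 3*n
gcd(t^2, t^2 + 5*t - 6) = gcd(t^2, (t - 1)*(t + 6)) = 1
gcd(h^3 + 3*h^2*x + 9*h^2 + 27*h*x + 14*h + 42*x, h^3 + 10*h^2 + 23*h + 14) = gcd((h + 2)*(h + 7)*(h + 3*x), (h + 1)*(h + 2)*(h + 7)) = h^2 + 9*h + 14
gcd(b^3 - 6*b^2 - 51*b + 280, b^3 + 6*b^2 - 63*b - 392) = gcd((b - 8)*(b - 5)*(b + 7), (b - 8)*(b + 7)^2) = b^2 - b - 56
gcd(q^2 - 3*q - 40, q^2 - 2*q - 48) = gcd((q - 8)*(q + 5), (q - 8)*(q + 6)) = q - 8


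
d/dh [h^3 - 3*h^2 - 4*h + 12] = 3*h^2 - 6*h - 4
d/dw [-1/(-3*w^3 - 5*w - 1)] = (-9*w^2 - 5)/(3*w^3 + 5*w + 1)^2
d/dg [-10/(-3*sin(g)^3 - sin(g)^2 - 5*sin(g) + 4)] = 10*(-2*sin(g) + 9*cos(g)^2 - 14)*cos(g)/(3*sin(g)^3 + sin(g)^2 + 5*sin(g) - 4)^2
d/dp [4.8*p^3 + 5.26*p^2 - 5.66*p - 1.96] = 14.4*p^2 + 10.52*p - 5.66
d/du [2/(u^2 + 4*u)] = 4*(-u - 2)/(u^2*(u + 4)^2)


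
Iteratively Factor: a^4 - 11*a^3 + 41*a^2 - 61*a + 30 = (a - 1)*(a^3 - 10*a^2 + 31*a - 30) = (a - 5)*(a - 1)*(a^2 - 5*a + 6) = (a - 5)*(a - 2)*(a - 1)*(a - 3)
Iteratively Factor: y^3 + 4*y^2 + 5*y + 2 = (y + 1)*(y^2 + 3*y + 2) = (y + 1)*(y + 2)*(y + 1)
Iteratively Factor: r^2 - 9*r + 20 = (r - 4)*(r - 5)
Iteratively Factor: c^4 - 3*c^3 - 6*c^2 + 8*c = (c - 1)*(c^3 - 2*c^2 - 8*c) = (c - 1)*(c + 2)*(c^2 - 4*c) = c*(c - 1)*(c + 2)*(c - 4)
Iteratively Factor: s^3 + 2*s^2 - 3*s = (s + 3)*(s^2 - s) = s*(s + 3)*(s - 1)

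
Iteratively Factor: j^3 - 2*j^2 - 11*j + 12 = (j + 3)*(j^2 - 5*j + 4) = (j - 1)*(j + 3)*(j - 4)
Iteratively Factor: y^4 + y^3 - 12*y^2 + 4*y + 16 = (y - 2)*(y^3 + 3*y^2 - 6*y - 8) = (y - 2)^2*(y^2 + 5*y + 4) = (y - 2)^2*(y + 4)*(y + 1)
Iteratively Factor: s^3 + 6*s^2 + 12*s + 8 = (s + 2)*(s^2 + 4*s + 4) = (s + 2)^2*(s + 2)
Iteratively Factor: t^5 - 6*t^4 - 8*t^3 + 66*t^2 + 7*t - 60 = (t - 4)*(t^4 - 2*t^3 - 16*t^2 + 2*t + 15) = (t - 5)*(t - 4)*(t^3 + 3*t^2 - t - 3) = (t - 5)*(t - 4)*(t + 3)*(t^2 - 1) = (t - 5)*(t - 4)*(t + 1)*(t + 3)*(t - 1)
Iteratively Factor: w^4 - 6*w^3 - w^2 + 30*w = (w + 2)*(w^3 - 8*w^2 + 15*w) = (w - 5)*(w + 2)*(w^2 - 3*w) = w*(w - 5)*(w + 2)*(w - 3)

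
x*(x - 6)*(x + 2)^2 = x^4 - 2*x^3 - 20*x^2 - 24*x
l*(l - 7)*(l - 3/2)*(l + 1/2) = l^4 - 8*l^3 + 25*l^2/4 + 21*l/4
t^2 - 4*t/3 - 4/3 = (t - 2)*(t + 2/3)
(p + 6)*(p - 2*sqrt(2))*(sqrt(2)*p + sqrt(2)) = sqrt(2)*p^3 - 4*p^2 + 7*sqrt(2)*p^2 - 28*p + 6*sqrt(2)*p - 24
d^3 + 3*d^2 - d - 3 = (d - 1)*(d + 1)*(d + 3)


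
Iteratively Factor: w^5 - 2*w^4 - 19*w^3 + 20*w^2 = (w)*(w^4 - 2*w^3 - 19*w^2 + 20*w) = w*(w - 1)*(w^3 - w^2 - 20*w) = w*(w - 5)*(w - 1)*(w^2 + 4*w) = w*(w - 5)*(w - 1)*(w + 4)*(w)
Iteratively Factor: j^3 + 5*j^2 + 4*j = (j + 1)*(j^2 + 4*j) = j*(j + 1)*(j + 4)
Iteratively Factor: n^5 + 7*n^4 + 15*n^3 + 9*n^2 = (n + 1)*(n^4 + 6*n^3 + 9*n^2) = n*(n + 1)*(n^3 + 6*n^2 + 9*n) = n*(n + 1)*(n + 3)*(n^2 + 3*n) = n^2*(n + 1)*(n + 3)*(n + 3)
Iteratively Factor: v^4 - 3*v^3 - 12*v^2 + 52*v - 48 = (v - 3)*(v^3 - 12*v + 16) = (v - 3)*(v + 4)*(v^2 - 4*v + 4) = (v - 3)*(v - 2)*(v + 4)*(v - 2)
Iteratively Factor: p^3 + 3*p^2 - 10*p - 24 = (p + 2)*(p^2 + p - 12) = (p + 2)*(p + 4)*(p - 3)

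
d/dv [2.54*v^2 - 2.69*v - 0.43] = 5.08*v - 2.69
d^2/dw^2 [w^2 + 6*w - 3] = 2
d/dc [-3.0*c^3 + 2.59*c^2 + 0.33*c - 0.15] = -9.0*c^2 + 5.18*c + 0.33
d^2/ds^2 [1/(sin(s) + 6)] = (6*sin(s) + cos(s)^2 + 1)/(sin(s) + 6)^3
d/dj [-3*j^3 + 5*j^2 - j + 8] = -9*j^2 + 10*j - 1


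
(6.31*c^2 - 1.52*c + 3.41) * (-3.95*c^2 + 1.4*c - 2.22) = -24.9245*c^4 + 14.838*c^3 - 29.6057*c^2 + 8.1484*c - 7.5702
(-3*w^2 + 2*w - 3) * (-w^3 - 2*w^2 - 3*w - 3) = 3*w^5 + 4*w^4 + 8*w^3 + 9*w^2 + 3*w + 9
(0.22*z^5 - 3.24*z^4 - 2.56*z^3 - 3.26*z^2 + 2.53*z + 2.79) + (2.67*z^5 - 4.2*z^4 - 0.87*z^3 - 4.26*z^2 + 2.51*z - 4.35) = 2.89*z^5 - 7.44*z^4 - 3.43*z^3 - 7.52*z^2 + 5.04*z - 1.56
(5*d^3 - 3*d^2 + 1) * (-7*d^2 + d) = -35*d^5 + 26*d^4 - 3*d^3 - 7*d^2 + d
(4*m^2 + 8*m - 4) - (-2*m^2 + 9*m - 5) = 6*m^2 - m + 1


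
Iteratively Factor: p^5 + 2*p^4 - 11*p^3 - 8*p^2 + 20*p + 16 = (p - 2)*(p^4 + 4*p^3 - 3*p^2 - 14*p - 8) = (p - 2)*(p + 1)*(p^3 + 3*p^2 - 6*p - 8) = (p - 2)*(p + 1)*(p + 4)*(p^2 - p - 2) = (p - 2)*(p + 1)^2*(p + 4)*(p - 2)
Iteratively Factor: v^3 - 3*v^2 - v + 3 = (v + 1)*(v^2 - 4*v + 3) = (v - 1)*(v + 1)*(v - 3)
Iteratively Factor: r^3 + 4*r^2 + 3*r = (r + 3)*(r^2 + r) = (r + 1)*(r + 3)*(r)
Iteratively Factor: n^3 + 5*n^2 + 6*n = (n)*(n^2 + 5*n + 6) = n*(n + 3)*(n + 2)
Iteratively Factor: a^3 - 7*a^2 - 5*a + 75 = (a - 5)*(a^2 - 2*a - 15) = (a - 5)^2*(a + 3)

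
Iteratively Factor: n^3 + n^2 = (n)*(n^2 + n) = n*(n + 1)*(n)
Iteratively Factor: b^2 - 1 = (b - 1)*(b + 1)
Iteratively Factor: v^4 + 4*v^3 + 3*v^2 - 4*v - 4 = (v + 2)*(v^3 + 2*v^2 - v - 2) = (v + 2)^2*(v^2 - 1) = (v + 1)*(v + 2)^2*(v - 1)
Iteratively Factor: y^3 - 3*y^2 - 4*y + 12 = (y - 3)*(y^2 - 4) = (y - 3)*(y + 2)*(y - 2)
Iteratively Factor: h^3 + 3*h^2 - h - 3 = (h + 3)*(h^2 - 1) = (h + 1)*(h + 3)*(h - 1)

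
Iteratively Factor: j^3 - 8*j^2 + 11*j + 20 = (j - 5)*(j^2 - 3*j - 4) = (j - 5)*(j - 4)*(j + 1)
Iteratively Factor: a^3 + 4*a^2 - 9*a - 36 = (a + 3)*(a^2 + a - 12) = (a - 3)*(a + 3)*(a + 4)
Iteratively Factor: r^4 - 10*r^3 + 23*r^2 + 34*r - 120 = (r - 3)*(r^3 - 7*r^2 + 2*r + 40) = (r - 4)*(r - 3)*(r^2 - 3*r - 10) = (r - 5)*(r - 4)*(r - 3)*(r + 2)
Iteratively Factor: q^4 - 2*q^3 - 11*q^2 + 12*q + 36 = (q - 3)*(q^3 + q^2 - 8*q - 12) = (q - 3)*(q + 2)*(q^2 - q - 6) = (q - 3)^2*(q + 2)*(q + 2)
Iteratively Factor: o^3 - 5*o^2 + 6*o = (o)*(o^2 - 5*o + 6) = o*(o - 3)*(o - 2)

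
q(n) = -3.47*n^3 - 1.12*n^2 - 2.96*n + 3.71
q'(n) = -10.41*n^2 - 2.24*n - 2.96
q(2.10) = -39.58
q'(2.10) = -53.57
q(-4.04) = 226.20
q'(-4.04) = -163.82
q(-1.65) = 21.13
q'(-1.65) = -27.61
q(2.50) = -64.91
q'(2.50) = -73.62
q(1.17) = -6.84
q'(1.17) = -19.83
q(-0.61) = 5.89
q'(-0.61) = -5.47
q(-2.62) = 66.18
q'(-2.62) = -68.55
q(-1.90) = 29.09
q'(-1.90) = -36.28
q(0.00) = 3.71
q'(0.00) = -2.96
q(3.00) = -108.94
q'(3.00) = -103.37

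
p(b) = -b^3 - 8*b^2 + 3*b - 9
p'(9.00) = -384.00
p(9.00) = -1359.00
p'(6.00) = -201.00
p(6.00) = -495.00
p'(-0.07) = 4.11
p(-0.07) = -9.25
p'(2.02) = -41.56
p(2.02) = -43.83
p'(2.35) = -51.17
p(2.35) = -59.11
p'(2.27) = -48.78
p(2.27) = -55.11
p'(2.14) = -44.98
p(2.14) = -49.02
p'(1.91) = -38.50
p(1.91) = -39.42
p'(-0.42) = 9.19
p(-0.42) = -11.60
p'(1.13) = -18.91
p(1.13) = -17.27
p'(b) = -3*b^2 - 16*b + 3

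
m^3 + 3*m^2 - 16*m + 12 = (m - 2)*(m - 1)*(m + 6)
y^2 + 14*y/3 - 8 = (y - 4/3)*(y + 6)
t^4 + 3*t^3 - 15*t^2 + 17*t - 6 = (t - 1)^3*(t + 6)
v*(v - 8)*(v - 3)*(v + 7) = v^4 - 4*v^3 - 53*v^2 + 168*v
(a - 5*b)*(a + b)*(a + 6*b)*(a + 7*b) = a^4 + 9*a^3*b - 15*a^2*b^2 - 233*a*b^3 - 210*b^4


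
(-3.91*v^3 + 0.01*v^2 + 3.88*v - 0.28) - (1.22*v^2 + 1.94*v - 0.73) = -3.91*v^3 - 1.21*v^2 + 1.94*v + 0.45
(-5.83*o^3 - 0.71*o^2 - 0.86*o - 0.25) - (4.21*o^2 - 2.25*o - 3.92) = -5.83*o^3 - 4.92*o^2 + 1.39*o + 3.67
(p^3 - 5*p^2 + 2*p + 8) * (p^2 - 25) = p^5 - 5*p^4 - 23*p^3 + 133*p^2 - 50*p - 200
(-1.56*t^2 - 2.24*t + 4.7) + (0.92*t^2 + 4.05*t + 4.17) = -0.64*t^2 + 1.81*t + 8.87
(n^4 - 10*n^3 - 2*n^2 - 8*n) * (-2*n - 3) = -2*n^5 + 17*n^4 + 34*n^3 + 22*n^2 + 24*n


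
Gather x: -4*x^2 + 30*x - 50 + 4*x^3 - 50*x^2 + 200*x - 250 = 4*x^3 - 54*x^2 + 230*x - 300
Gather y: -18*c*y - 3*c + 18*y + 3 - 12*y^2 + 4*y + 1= -3*c - 12*y^2 + y*(22 - 18*c) + 4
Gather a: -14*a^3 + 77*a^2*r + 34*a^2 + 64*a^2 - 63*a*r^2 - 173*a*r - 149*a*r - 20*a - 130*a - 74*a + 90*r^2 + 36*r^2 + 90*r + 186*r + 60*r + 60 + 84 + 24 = -14*a^3 + a^2*(77*r + 98) + a*(-63*r^2 - 322*r - 224) + 126*r^2 + 336*r + 168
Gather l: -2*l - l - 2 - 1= -3*l - 3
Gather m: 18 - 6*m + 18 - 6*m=36 - 12*m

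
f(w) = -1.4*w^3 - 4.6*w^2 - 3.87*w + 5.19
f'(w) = -4.2*w^2 - 9.2*w - 3.87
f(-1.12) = 5.72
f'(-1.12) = 1.17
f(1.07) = -5.93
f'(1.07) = -18.52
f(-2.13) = 6.09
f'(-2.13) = -3.33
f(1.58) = -17.93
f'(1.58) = -28.89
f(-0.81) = 6.05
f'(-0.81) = 0.83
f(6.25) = -540.48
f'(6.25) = -225.43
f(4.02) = -175.66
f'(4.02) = -108.73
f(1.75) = -23.17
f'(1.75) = -32.83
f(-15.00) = 3753.24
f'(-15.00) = -810.87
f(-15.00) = 3753.24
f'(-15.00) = -810.87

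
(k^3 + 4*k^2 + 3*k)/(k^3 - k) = (k + 3)/(k - 1)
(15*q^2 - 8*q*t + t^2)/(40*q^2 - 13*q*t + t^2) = (3*q - t)/(8*q - t)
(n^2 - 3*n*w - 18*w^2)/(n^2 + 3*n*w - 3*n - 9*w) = (n - 6*w)/(n - 3)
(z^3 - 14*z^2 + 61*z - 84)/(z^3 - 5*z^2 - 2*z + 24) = (z - 7)/(z + 2)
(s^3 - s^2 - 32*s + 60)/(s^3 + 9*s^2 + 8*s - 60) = (s - 5)/(s + 5)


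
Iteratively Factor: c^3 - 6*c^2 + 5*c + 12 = (c + 1)*(c^2 - 7*c + 12) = (c - 4)*(c + 1)*(c - 3)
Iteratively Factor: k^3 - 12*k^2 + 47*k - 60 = (k - 4)*(k^2 - 8*k + 15) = (k - 5)*(k - 4)*(k - 3)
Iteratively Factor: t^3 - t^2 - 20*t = (t - 5)*(t^2 + 4*t) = t*(t - 5)*(t + 4)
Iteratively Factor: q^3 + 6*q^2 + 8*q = (q + 4)*(q^2 + 2*q) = q*(q + 4)*(q + 2)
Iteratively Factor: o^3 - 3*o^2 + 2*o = (o - 2)*(o^2 - o) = o*(o - 2)*(o - 1)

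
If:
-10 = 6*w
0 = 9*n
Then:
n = 0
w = -5/3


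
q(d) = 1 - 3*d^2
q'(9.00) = -54.00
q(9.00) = -242.00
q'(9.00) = -54.00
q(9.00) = -242.00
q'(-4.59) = 27.54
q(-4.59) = -62.20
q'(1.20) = -7.20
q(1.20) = -3.32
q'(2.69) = -16.14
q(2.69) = -20.71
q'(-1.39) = 8.34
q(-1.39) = -4.80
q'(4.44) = -26.64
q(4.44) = -58.14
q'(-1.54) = 9.24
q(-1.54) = -6.11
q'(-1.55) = 9.30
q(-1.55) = -6.21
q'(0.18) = -1.08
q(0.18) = 0.90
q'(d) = -6*d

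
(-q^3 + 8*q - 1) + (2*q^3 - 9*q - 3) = q^3 - q - 4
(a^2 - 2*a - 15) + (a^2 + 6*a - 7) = 2*a^2 + 4*a - 22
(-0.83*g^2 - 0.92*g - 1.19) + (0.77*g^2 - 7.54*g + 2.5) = -0.0599999999999999*g^2 - 8.46*g + 1.31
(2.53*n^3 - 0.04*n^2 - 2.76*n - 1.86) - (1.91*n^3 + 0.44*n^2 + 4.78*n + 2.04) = 0.62*n^3 - 0.48*n^2 - 7.54*n - 3.9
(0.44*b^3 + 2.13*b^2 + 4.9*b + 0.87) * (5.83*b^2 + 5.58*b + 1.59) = 2.5652*b^5 + 14.8731*b^4 + 41.152*b^3 + 35.8008*b^2 + 12.6456*b + 1.3833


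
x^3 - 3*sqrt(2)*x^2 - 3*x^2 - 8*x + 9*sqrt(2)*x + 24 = (x - 3)*(x - 4*sqrt(2))*(x + sqrt(2))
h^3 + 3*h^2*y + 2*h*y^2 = h*(h + y)*(h + 2*y)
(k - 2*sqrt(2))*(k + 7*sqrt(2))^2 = k^3 + 12*sqrt(2)*k^2 + 42*k - 196*sqrt(2)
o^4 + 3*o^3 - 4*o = o*(o - 1)*(o + 2)^2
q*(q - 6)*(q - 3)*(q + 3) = q^4 - 6*q^3 - 9*q^2 + 54*q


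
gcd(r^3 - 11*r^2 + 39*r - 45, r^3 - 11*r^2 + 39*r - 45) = r^3 - 11*r^2 + 39*r - 45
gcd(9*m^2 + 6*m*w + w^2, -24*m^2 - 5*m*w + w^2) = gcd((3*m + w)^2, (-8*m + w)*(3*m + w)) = 3*m + w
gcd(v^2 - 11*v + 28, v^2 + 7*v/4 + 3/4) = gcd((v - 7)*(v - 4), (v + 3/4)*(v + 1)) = 1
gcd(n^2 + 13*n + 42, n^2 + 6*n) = n + 6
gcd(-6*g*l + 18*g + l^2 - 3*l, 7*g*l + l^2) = 1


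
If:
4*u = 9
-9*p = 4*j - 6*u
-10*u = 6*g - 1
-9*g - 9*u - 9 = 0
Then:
No Solution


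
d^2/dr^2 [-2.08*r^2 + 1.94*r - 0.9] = -4.16000000000000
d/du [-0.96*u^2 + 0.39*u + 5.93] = 0.39 - 1.92*u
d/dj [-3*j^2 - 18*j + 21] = -6*j - 18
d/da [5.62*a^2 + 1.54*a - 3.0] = 11.24*a + 1.54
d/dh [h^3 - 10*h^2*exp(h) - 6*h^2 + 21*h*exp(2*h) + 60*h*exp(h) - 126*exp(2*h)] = -10*h^2*exp(h) + 3*h^2 + 42*h*exp(2*h) + 40*h*exp(h) - 12*h - 231*exp(2*h) + 60*exp(h)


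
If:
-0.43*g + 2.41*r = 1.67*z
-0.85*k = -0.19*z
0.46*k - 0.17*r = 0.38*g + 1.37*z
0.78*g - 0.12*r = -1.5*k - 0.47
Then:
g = -0.69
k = 0.05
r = 0.02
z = 0.20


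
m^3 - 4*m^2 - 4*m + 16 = (m - 4)*(m - 2)*(m + 2)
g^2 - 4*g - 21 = (g - 7)*(g + 3)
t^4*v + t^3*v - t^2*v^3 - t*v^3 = t*(t - v)*(t + v)*(t*v + v)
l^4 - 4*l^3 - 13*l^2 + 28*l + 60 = (l - 5)*(l - 3)*(l + 2)^2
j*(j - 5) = j^2 - 5*j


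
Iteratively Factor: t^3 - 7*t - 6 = (t + 2)*(t^2 - 2*t - 3) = (t - 3)*(t + 2)*(t + 1)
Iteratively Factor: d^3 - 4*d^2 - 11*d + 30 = (d + 3)*(d^2 - 7*d + 10) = (d - 5)*(d + 3)*(d - 2)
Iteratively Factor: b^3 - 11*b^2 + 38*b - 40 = (b - 4)*(b^2 - 7*b + 10) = (b - 5)*(b - 4)*(b - 2)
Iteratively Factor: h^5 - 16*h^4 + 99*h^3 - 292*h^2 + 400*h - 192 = (h - 4)*(h^4 - 12*h^3 + 51*h^2 - 88*h + 48) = (h - 4)*(h - 1)*(h^3 - 11*h^2 + 40*h - 48) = (h - 4)^2*(h - 1)*(h^2 - 7*h + 12) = (h - 4)^3*(h - 1)*(h - 3)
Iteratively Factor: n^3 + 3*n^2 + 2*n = (n + 2)*(n^2 + n) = n*(n + 2)*(n + 1)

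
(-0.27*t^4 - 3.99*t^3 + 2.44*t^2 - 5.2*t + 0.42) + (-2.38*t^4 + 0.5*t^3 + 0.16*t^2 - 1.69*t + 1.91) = -2.65*t^4 - 3.49*t^3 + 2.6*t^2 - 6.89*t + 2.33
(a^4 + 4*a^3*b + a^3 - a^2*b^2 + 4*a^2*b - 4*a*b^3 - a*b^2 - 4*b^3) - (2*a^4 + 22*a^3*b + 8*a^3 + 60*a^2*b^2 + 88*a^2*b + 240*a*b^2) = -a^4 - 18*a^3*b - 7*a^3 - 61*a^2*b^2 - 84*a^2*b - 4*a*b^3 - 241*a*b^2 - 4*b^3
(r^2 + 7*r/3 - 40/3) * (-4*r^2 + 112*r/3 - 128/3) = -4*r^4 + 28*r^3 + 880*r^2/9 - 1792*r/3 + 5120/9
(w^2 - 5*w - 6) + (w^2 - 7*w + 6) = 2*w^2 - 12*w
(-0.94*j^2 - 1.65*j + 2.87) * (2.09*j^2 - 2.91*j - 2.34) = -1.9646*j^4 - 0.7131*j^3 + 12.9994*j^2 - 4.4907*j - 6.7158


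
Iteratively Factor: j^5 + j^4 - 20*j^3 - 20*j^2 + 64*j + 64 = (j - 4)*(j^4 + 5*j^3 - 20*j - 16) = (j - 4)*(j - 2)*(j^3 + 7*j^2 + 14*j + 8) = (j - 4)*(j - 2)*(j + 2)*(j^2 + 5*j + 4) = (j - 4)*(j - 2)*(j + 1)*(j + 2)*(j + 4)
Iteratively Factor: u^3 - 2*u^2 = (u)*(u^2 - 2*u) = u*(u - 2)*(u)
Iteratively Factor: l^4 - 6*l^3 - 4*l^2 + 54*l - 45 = (l - 1)*(l^3 - 5*l^2 - 9*l + 45) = (l - 3)*(l - 1)*(l^2 - 2*l - 15) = (l - 5)*(l - 3)*(l - 1)*(l + 3)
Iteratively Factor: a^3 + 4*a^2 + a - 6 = (a - 1)*(a^2 + 5*a + 6) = (a - 1)*(a + 3)*(a + 2)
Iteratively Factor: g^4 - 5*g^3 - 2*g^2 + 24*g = (g + 2)*(g^3 - 7*g^2 + 12*g) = (g - 4)*(g + 2)*(g^2 - 3*g) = g*(g - 4)*(g + 2)*(g - 3)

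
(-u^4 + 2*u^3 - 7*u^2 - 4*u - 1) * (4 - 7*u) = 7*u^5 - 18*u^4 + 57*u^3 - 9*u - 4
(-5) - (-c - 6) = c + 1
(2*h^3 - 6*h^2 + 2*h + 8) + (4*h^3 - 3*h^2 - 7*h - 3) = 6*h^3 - 9*h^2 - 5*h + 5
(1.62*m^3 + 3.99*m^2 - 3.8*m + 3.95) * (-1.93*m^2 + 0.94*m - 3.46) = -3.1266*m^5 - 6.1779*m^4 + 5.4794*m^3 - 25.0009*m^2 + 16.861*m - 13.667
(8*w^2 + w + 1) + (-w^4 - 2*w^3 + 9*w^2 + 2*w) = -w^4 - 2*w^3 + 17*w^2 + 3*w + 1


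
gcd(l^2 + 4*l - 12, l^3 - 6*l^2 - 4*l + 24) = l - 2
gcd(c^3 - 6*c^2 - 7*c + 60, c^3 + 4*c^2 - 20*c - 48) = c - 4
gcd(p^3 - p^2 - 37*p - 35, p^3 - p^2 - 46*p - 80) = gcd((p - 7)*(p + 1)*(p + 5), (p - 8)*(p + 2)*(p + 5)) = p + 5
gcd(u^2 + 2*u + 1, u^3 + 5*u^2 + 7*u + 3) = u^2 + 2*u + 1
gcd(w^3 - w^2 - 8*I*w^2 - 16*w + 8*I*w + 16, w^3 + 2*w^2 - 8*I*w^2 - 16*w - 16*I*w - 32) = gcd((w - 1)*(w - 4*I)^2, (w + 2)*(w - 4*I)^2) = w^2 - 8*I*w - 16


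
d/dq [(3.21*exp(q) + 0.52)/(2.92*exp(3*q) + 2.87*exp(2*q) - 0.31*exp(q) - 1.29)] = (-(3.21*exp(q) + 0.52)*(8.76*exp(2*q) + 5.74*exp(q) - 0.31) + 9.3732*exp(3*q) + 9.2127*exp(2*q) - 0.9951*exp(q) - 4.1409)*exp(q)/(2.92*exp(3*q) + 2.87*exp(2*q) - 0.31*exp(q) - 1.29)^2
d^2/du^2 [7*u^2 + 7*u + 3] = 14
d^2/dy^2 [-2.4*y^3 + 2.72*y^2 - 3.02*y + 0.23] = 5.44 - 14.4*y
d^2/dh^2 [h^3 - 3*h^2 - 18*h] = 6*h - 6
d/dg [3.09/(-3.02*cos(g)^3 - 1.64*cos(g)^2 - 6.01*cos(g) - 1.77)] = (27.9954*sin(g)^2 - 10.1352*cos(g) - 46.5663)*sin(g)/(3.02*cos(g)^3 + 1.64*cos(g)^2 + 6.01*cos(g) + 1.77)^2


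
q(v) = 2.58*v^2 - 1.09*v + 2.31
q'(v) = 5.16*v - 1.09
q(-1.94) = 14.13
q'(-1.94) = -11.10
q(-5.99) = 101.41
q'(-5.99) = -32.00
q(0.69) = 2.79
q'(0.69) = 2.47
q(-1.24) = 7.63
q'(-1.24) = -7.49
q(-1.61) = 10.75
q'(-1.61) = -9.40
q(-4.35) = 55.87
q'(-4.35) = -23.54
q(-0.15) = 2.53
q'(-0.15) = -1.86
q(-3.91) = 46.02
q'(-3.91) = -21.27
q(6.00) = 88.65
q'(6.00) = 29.87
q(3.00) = 22.26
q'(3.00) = 14.39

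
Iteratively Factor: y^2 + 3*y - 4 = (y - 1)*(y + 4)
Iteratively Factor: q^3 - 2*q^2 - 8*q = (q + 2)*(q^2 - 4*q) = q*(q + 2)*(q - 4)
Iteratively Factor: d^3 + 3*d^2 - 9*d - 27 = (d + 3)*(d^2 - 9) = (d - 3)*(d + 3)*(d + 3)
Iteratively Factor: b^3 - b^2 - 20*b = (b)*(b^2 - b - 20) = b*(b + 4)*(b - 5)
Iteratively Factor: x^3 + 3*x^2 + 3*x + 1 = (x + 1)*(x^2 + 2*x + 1) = (x + 1)^2*(x + 1)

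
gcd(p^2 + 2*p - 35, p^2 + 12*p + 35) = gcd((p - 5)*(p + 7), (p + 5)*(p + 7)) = p + 7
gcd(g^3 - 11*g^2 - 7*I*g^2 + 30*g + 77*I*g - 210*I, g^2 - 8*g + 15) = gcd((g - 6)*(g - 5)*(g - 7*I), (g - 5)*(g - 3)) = g - 5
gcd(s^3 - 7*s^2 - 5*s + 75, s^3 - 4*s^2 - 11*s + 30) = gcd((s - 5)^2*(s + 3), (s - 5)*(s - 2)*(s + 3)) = s^2 - 2*s - 15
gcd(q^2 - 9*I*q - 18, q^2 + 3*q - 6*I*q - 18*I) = q - 6*I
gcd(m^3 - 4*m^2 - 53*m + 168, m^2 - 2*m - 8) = 1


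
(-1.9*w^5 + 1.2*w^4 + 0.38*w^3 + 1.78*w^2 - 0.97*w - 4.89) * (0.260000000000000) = -0.494*w^5 + 0.312*w^4 + 0.0988*w^3 + 0.4628*w^2 - 0.2522*w - 1.2714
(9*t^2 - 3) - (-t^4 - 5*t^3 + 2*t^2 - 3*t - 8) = t^4 + 5*t^3 + 7*t^2 + 3*t + 5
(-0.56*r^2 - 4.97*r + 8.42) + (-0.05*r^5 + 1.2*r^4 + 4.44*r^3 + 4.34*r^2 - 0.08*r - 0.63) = -0.05*r^5 + 1.2*r^4 + 4.44*r^3 + 3.78*r^2 - 5.05*r + 7.79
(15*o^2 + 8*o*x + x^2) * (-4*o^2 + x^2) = -60*o^4 - 32*o^3*x + 11*o^2*x^2 + 8*o*x^3 + x^4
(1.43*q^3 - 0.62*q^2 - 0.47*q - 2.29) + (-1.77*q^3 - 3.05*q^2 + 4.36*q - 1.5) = -0.34*q^3 - 3.67*q^2 + 3.89*q - 3.79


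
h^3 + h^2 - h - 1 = (h - 1)*(h + 1)^2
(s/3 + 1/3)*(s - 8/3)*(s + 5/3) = s^3/3 - 49*s/27 - 40/27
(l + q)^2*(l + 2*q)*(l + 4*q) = l^4 + 8*l^3*q + 21*l^2*q^2 + 22*l*q^3 + 8*q^4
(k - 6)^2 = k^2 - 12*k + 36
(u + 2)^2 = u^2 + 4*u + 4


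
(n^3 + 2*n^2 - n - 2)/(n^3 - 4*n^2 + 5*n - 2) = (n^2 + 3*n + 2)/(n^2 - 3*n + 2)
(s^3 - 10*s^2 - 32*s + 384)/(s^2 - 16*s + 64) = s + 6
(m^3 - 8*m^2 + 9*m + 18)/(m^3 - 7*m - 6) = (m - 6)/(m + 2)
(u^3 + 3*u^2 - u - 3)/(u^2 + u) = u + 2 - 3/u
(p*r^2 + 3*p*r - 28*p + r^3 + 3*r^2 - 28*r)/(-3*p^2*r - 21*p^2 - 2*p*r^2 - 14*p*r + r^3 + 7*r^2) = (4 - r)/(3*p - r)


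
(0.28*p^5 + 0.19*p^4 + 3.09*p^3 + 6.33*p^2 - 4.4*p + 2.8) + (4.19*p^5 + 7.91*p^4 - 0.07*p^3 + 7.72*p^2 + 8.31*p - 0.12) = 4.47*p^5 + 8.1*p^4 + 3.02*p^3 + 14.05*p^2 + 3.91*p + 2.68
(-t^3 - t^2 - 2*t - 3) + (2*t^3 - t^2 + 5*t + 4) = t^3 - 2*t^2 + 3*t + 1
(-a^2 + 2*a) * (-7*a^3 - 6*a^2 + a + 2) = 7*a^5 - 8*a^4 - 13*a^3 + 4*a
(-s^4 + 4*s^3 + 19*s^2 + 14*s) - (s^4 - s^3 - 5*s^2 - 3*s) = -2*s^4 + 5*s^3 + 24*s^2 + 17*s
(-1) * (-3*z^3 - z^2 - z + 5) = 3*z^3 + z^2 + z - 5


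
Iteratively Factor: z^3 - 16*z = (z - 4)*(z^2 + 4*z) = (z - 4)*(z + 4)*(z)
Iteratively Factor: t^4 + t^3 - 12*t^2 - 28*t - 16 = (t - 4)*(t^3 + 5*t^2 + 8*t + 4) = (t - 4)*(t + 1)*(t^2 + 4*t + 4) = (t - 4)*(t + 1)*(t + 2)*(t + 2)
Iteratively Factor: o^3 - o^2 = (o - 1)*(o^2) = o*(o - 1)*(o)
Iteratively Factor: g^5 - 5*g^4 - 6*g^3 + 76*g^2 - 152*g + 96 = (g - 3)*(g^4 - 2*g^3 - 12*g^2 + 40*g - 32) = (g - 3)*(g - 2)*(g^3 - 12*g + 16) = (g - 3)*(g - 2)^2*(g^2 + 2*g - 8) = (g - 3)*(g - 2)^3*(g + 4)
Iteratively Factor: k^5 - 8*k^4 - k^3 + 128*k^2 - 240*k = (k)*(k^4 - 8*k^3 - k^2 + 128*k - 240) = k*(k - 4)*(k^3 - 4*k^2 - 17*k + 60) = k*(k - 5)*(k - 4)*(k^2 + k - 12) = k*(k - 5)*(k - 4)*(k + 4)*(k - 3)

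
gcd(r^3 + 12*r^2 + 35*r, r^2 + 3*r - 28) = r + 7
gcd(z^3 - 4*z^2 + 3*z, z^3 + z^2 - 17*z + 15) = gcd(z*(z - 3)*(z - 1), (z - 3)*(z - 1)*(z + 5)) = z^2 - 4*z + 3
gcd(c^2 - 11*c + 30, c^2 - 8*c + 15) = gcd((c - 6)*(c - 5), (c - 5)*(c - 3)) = c - 5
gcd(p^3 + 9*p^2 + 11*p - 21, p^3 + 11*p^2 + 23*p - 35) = p^2 + 6*p - 7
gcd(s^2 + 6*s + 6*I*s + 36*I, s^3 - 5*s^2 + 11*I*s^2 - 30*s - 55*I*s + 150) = s + 6*I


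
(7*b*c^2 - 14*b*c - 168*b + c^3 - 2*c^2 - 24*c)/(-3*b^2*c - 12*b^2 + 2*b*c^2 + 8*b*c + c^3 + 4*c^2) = (-7*b*c + 42*b - c^2 + 6*c)/(3*b^2 - 2*b*c - c^2)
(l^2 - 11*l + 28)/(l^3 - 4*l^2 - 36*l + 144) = (l - 7)/(l^2 - 36)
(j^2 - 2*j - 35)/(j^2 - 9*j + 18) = (j^2 - 2*j - 35)/(j^2 - 9*j + 18)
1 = 1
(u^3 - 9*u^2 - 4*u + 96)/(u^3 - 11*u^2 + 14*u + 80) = (u^2 - u - 12)/(u^2 - 3*u - 10)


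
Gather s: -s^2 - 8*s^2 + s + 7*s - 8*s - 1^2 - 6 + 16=9 - 9*s^2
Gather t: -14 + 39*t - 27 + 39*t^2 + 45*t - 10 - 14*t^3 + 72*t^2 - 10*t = -14*t^3 + 111*t^2 + 74*t - 51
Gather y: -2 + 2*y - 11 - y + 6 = y - 7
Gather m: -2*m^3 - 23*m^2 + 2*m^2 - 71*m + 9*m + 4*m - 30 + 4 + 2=-2*m^3 - 21*m^2 - 58*m - 24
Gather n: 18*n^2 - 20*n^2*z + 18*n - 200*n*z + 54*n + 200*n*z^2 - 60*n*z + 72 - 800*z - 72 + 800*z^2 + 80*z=n^2*(18 - 20*z) + n*(200*z^2 - 260*z + 72) + 800*z^2 - 720*z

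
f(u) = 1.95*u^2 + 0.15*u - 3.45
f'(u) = 3.9*u + 0.15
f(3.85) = 26.03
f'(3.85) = 15.16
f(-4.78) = 40.39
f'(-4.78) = -18.49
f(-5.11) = 46.70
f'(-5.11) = -19.78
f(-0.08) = -3.45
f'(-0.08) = -0.16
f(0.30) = -3.23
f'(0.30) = 1.32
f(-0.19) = -3.41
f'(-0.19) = -0.59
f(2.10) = 5.46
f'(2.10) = 8.34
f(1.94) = 4.18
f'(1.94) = 7.72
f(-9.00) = 153.15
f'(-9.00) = -34.95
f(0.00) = -3.45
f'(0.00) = 0.15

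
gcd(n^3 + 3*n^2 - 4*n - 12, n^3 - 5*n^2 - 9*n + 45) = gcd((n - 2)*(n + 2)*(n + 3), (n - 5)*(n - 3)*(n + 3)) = n + 3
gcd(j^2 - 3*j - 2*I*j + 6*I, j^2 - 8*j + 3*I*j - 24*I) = 1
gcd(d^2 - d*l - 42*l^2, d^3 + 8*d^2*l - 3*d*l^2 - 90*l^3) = d + 6*l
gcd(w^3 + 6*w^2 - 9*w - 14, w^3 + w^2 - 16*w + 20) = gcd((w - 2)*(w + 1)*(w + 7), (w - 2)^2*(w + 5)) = w - 2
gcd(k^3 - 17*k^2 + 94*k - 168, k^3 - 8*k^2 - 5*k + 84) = k^2 - 11*k + 28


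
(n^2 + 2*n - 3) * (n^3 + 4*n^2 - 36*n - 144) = n^5 + 6*n^4 - 31*n^3 - 228*n^2 - 180*n + 432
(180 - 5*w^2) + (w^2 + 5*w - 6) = -4*w^2 + 5*w + 174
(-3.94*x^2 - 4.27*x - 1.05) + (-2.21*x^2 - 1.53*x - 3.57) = -6.15*x^2 - 5.8*x - 4.62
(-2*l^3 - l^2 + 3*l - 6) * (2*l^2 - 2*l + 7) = -4*l^5 + 2*l^4 - 6*l^3 - 25*l^2 + 33*l - 42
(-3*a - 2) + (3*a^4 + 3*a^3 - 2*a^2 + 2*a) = 3*a^4 + 3*a^3 - 2*a^2 - a - 2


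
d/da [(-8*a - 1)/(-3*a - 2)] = 13/(3*a + 2)^2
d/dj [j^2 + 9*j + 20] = 2*j + 9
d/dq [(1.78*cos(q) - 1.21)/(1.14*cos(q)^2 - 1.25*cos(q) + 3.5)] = (2.0292*cos(q)^2 - 2.7588*cos(q) - 4.7175)*sin(q)/(1.2996*cos(q)^4 - 2.85*cos(q)^3 + 9.5425*cos(q)^2 - 8.75*cos(q) + 12.25)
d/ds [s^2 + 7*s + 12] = 2*s + 7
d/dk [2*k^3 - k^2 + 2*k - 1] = 6*k^2 - 2*k + 2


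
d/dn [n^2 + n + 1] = 2*n + 1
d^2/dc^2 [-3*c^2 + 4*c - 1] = -6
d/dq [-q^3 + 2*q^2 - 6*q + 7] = -3*q^2 + 4*q - 6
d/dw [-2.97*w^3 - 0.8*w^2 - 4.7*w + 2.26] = -8.91*w^2 - 1.6*w - 4.7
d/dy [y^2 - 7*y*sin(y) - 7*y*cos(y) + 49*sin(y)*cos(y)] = -7*sqrt(2)*y*cos(y + pi/4) + 2*y - 7*sqrt(2)*sin(y + pi/4) + 49*cos(2*y)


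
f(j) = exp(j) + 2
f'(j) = exp(j)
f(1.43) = 6.18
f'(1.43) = 4.18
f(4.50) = 92.02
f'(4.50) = 90.02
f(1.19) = 5.29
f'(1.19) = 3.29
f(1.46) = 6.31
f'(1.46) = 4.31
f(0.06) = 3.06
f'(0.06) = 1.06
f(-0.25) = 2.78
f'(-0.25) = 0.78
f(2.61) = 15.60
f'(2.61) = 13.60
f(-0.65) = 2.52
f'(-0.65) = 0.52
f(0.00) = 3.00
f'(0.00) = 1.00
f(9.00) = 8105.08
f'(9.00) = 8103.08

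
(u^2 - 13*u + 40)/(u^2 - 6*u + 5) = (u - 8)/(u - 1)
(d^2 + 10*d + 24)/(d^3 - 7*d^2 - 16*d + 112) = (d + 6)/(d^2 - 11*d + 28)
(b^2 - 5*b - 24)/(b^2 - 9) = (b - 8)/(b - 3)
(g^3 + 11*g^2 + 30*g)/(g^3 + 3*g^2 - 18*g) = (g + 5)/(g - 3)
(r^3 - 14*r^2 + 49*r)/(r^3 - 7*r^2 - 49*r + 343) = r/(r + 7)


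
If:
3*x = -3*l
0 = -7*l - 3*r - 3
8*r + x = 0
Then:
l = -24/59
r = -3/59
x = 24/59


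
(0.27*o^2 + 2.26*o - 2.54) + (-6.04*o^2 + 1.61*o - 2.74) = -5.77*o^2 + 3.87*o - 5.28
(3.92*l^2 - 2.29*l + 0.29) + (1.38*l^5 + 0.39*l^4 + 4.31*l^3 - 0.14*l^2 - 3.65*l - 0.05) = 1.38*l^5 + 0.39*l^4 + 4.31*l^3 + 3.78*l^2 - 5.94*l + 0.24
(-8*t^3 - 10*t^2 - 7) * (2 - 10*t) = 80*t^4 + 84*t^3 - 20*t^2 + 70*t - 14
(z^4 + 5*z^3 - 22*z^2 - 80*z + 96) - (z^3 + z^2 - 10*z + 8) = z^4 + 4*z^3 - 23*z^2 - 70*z + 88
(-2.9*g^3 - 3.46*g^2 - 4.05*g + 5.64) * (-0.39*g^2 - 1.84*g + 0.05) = 1.131*g^5 + 6.6854*g^4 + 7.8009*g^3 + 5.0794*g^2 - 10.5801*g + 0.282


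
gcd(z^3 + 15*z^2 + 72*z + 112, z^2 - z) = 1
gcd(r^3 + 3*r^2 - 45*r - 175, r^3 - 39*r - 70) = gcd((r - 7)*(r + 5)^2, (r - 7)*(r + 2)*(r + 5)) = r^2 - 2*r - 35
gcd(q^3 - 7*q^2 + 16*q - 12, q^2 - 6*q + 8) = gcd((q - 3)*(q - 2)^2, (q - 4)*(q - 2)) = q - 2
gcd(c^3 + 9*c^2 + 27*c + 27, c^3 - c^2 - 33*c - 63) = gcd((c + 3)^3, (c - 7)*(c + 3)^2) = c^2 + 6*c + 9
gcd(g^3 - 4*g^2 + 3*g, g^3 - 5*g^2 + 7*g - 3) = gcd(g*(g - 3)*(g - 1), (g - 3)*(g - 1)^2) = g^2 - 4*g + 3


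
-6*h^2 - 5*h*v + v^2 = (-6*h + v)*(h + v)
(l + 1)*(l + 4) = l^2 + 5*l + 4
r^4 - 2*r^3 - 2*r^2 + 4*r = r*(r - 2)*(r - sqrt(2))*(r + sqrt(2))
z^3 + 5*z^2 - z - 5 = (z - 1)*(z + 1)*(z + 5)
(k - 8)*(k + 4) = k^2 - 4*k - 32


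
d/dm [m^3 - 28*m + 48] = 3*m^2 - 28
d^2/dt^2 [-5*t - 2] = 0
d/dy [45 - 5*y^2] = -10*y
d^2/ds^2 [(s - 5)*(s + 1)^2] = 6*s - 6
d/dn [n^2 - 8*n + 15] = 2*n - 8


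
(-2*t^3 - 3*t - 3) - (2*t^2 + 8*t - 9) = -2*t^3 - 2*t^2 - 11*t + 6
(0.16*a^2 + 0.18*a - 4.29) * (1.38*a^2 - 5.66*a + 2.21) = 0.2208*a^4 - 0.6572*a^3 - 6.5854*a^2 + 24.6792*a - 9.4809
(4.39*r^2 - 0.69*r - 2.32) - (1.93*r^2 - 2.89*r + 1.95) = 2.46*r^2 + 2.2*r - 4.27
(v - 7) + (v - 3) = 2*v - 10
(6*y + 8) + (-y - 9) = 5*y - 1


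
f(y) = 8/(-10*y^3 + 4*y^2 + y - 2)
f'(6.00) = 0.00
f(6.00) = 0.00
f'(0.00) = -2.00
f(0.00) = -4.00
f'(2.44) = 0.09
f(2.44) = -0.07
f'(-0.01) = -1.82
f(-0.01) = -3.98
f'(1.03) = 3.08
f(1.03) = -1.05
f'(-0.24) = 6.05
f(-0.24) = -4.27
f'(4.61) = 0.01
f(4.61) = -0.01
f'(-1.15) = 1.27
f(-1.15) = 0.46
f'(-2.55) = 0.05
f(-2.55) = 0.04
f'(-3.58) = 0.01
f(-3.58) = 0.02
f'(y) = 8*(30*y^2 - 8*y - 1)/(-10*y^3 + 4*y^2 + y - 2)^2 = 8*(30*y^2 - 8*y - 1)/(10*y^3 - 4*y^2 - y + 2)^2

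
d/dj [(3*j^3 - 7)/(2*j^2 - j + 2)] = (9*j^2*(2*j^2 - j + 2) - (4*j - 1)*(3*j^3 - 7))/(2*j^2 - j + 2)^2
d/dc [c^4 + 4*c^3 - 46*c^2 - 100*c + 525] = 4*c^3 + 12*c^2 - 92*c - 100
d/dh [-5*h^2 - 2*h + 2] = -10*h - 2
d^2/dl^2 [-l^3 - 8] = -6*l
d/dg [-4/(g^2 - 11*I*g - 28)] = 4*(2*g - 11*I)/(-g^2 + 11*I*g + 28)^2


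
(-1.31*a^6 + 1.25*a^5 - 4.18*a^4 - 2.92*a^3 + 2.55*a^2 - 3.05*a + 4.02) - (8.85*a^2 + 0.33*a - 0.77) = -1.31*a^6 + 1.25*a^5 - 4.18*a^4 - 2.92*a^3 - 6.3*a^2 - 3.38*a + 4.79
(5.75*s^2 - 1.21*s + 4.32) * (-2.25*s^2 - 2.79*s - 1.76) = -12.9375*s^4 - 13.32*s^3 - 16.4641*s^2 - 9.9232*s - 7.6032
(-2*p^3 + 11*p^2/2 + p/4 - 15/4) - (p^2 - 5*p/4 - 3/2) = -2*p^3 + 9*p^2/2 + 3*p/2 - 9/4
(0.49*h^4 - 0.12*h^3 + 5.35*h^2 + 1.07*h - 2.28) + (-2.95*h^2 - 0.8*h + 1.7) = 0.49*h^4 - 0.12*h^3 + 2.4*h^2 + 0.27*h - 0.58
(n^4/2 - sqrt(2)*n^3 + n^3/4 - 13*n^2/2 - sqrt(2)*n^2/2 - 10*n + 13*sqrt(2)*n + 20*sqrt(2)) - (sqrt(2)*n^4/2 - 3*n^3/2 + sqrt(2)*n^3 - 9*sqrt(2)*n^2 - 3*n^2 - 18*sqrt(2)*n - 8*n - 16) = -sqrt(2)*n^4/2 + n^4/2 - 2*sqrt(2)*n^3 + 7*n^3/4 - 7*n^2/2 + 17*sqrt(2)*n^2/2 - 2*n + 31*sqrt(2)*n + 16 + 20*sqrt(2)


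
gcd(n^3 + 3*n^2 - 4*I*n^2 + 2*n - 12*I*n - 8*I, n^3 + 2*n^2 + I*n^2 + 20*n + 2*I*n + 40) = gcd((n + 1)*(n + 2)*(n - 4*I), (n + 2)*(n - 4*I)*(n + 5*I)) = n^2 + n*(2 - 4*I) - 8*I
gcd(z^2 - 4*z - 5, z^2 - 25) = z - 5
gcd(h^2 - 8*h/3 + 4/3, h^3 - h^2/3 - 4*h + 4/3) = h - 2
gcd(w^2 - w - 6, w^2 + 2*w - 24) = 1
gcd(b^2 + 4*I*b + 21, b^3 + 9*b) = b - 3*I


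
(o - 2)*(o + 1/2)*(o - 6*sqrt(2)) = o^3 - 6*sqrt(2)*o^2 - 3*o^2/2 - o + 9*sqrt(2)*o + 6*sqrt(2)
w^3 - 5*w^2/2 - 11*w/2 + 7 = (w - 7/2)*(w - 1)*(w + 2)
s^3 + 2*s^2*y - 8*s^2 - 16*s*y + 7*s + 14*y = (s - 7)*(s - 1)*(s + 2*y)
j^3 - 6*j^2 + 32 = (j - 4)^2*(j + 2)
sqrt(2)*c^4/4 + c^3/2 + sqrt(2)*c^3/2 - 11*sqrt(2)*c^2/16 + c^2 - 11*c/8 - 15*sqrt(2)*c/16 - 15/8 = (c/2 + sqrt(2)/2)*(c - 3/2)*(c + 5/2)*(sqrt(2)*c/2 + sqrt(2)/2)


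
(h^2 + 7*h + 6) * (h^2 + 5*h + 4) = h^4 + 12*h^3 + 45*h^2 + 58*h + 24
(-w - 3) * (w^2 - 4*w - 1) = -w^3 + w^2 + 13*w + 3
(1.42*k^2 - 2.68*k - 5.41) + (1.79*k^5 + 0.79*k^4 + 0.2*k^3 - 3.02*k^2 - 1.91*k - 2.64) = 1.79*k^5 + 0.79*k^4 + 0.2*k^3 - 1.6*k^2 - 4.59*k - 8.05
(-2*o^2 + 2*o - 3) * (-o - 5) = 2*o^3 + 8*o^2 - 7*o + 15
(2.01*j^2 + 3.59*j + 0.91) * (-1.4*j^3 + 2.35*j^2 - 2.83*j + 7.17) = -2.814*j^5 - 0.3025*j^4 + 1.4742*j^3 + 6.3905*j^2 + 23.165*j + 6.5247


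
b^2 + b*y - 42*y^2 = (b - 6*y)*(b + 7*y)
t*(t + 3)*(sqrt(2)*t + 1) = sqrt(2)*t^3 + t^2 + 3*sqrt(2)*t^2 + 3*t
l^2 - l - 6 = (l - 3)*(l + 2)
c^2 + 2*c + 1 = (c + 1)^2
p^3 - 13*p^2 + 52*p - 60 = (p - 6)*(p - 5)*(p - 2)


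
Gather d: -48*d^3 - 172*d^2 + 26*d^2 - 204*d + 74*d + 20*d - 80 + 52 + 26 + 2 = -48*d^3 - 146*d^2 - 110*d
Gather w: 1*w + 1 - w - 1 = 0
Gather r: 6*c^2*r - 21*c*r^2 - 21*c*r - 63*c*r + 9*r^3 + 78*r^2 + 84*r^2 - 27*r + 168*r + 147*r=9*r^3 + r^2*(162 - 21*c) + r*(6*c^2 - 84*c + 288)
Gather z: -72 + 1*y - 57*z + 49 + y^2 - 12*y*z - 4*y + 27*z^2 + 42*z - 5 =y^2 - 3*y + 27*z^2 + z*(-12*y - 15) - 28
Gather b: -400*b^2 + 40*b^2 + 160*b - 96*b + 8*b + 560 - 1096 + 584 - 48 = -360*b^2 + 72*b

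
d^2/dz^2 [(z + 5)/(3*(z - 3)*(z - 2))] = 2*(z^3 + 15*z^2 - 93*z + 125)/(3*(z^6 - 15*z^5 + 93*z^4 - 305*z^3 + 558*z^2 - 540*z + 216))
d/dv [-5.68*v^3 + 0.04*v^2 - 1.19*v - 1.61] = -17.04*v^2 + 0.08*v - 1.19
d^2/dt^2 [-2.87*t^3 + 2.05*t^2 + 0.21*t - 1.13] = 4.1 - 17.22*t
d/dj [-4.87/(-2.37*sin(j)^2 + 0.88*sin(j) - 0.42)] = (4.2856 - 23.0838*sin(j))*cos(j)/(2.37*sin(j)^2 - 0.88*sin(j) + 0.42)^2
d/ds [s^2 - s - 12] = 2*s - 1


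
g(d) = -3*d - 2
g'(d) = -3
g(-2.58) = 5.74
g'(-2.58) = -3.00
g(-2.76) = 6.28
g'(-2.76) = -3.00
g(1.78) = -7.34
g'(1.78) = -3.00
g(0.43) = -3.29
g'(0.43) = -3.00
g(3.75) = -13.25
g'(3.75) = -3.00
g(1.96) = -7.88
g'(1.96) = -3.00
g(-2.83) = 6.49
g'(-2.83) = -3.00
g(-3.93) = 9.79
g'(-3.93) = -3.00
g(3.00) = -11.00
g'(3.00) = -3.00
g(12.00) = -38.00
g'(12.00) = -3.00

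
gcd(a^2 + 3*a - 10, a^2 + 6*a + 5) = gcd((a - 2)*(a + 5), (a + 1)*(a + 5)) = a + 5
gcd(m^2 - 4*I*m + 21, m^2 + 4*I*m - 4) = 1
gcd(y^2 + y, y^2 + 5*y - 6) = 1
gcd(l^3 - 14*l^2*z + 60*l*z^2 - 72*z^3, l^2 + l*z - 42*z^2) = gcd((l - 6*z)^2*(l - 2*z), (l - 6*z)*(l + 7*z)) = -l + 6*z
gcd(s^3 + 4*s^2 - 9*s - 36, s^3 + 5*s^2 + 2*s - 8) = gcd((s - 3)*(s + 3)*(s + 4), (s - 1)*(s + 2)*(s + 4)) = s + 4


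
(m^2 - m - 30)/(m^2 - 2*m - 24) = (m + 5)/(m + 4)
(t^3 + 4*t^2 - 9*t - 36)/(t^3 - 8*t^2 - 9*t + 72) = (t + 4)/(t - 8)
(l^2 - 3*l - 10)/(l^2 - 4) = (l - 5)/(l - 2)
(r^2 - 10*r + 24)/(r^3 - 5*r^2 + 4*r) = (r - 6)/(r*(r - 1))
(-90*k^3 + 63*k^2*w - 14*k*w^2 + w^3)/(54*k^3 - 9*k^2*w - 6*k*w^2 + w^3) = (-5*k + w)/(3*k + w)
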